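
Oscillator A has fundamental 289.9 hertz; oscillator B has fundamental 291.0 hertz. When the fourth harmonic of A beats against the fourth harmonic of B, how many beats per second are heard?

4.4 Hz

Fourth harmonic of the first: 4·289.9 = 1159.6 Hz.
Fourth harmonic of the second: 4·291.0 = 1164.0 Hz.
f_beat = |1159.6 − 1164.0| = 4.4 Hz.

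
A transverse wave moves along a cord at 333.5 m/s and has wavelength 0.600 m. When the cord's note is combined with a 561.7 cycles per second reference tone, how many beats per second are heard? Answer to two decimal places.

5.87 Hz

Source frequency f = v/λ = 333.5/0.600 = 555.8333 Hz.
f_beat = |555.8333 − 561.7| = 5.87 Hz.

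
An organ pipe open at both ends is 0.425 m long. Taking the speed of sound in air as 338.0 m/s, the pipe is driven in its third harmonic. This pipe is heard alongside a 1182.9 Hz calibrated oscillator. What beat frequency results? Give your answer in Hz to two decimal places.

10.04 Hz

Open pipe: f_n = n·v/(2L) = 3·338.0/(2·0.425) = 1192.9412 Hz.
f_beat = |1192.9412 − 1182.9| = 10.04 Hz.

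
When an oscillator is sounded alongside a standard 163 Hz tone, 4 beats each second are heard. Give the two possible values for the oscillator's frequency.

159 Hz or 167 Hz

|f − 163| = 4, so f = 163 ± 4.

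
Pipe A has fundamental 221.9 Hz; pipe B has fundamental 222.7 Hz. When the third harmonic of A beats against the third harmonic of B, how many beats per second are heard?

2.4 Hz

Third harmonic of the first: 3·221.9 = 665.7 Hz.
Third harmonic of the second: 3·222.7 = 668.1 Hz.
f_beat = |665.7 − 668.1| = 2.4 Hz.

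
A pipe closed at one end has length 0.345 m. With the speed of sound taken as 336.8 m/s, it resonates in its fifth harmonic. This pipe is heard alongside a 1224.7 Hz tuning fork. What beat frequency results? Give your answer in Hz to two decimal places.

Closed pipe (odd harmonics): f_n = n·v/(4L) = 5·336.8/(4·0.345) = 1220.2899 Hz.
f_beat = |1220.2899 − 1224.7| = 4.41 Hz.

4.41 Hz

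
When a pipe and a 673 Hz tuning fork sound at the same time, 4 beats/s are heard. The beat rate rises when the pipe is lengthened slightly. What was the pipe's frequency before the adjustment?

|f − 673| = 4, so the pipe was at either 669 Hz or 677 Hz.
A longer pipe has a lower fundamental; the adjustment lowers the pipe's frequency.
The beat rate rose, so the adjustment moved the pipe further from 673 Hz — it was already below the reference.

669 Hz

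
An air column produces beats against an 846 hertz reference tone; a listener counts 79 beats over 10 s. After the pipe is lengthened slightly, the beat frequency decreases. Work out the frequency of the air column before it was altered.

Beat frequency = 79/10 = 7.9 Hz.
|f − 846| = 7.9, so the air column was at either 838.1 Hz or 853.9 Hz.
A longer pipe has a lower fundamental; the adjustment lowers the air column's frequency.
The beat rate fell, so the adjustment moved the air column toward 846 Hz — it must have started above the reference.

853.9 Hz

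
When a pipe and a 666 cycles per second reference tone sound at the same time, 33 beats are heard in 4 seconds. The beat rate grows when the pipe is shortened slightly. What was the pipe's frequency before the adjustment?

Beat frequency = 33/4 = 8.25 Hz.
|f − 666| = 8.25, so the pipe was at either 657.75 Hz or 674.25 Hz.
A shorter pipe has a higher fundamental; the adjustment raises the pipe's frequency.
The beat rate rose, so the adjustment moved the pipe further from 666 Hz — it was already above the reference.

674.25 Hz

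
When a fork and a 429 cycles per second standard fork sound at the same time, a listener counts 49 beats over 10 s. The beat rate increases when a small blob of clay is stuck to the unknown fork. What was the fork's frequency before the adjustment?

Beat frequency = 49/10 = 4.9 Hz.
|f − 429| = 4.9, so the fork was at either 424.1 Hz or 433.9 Hz.
Adding mass to a fork lowers its frequency; the adjustment lowers the fork's frequency.
The beat rate rose, so the adjustment moved the fork further from 429 Hz — it was already below the reference.

424.1 Hz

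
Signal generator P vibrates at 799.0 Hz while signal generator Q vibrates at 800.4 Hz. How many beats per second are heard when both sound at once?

f_beat = |f₁ − f₂|.
|799.0 − 800.4| = 1.4 Hz.

1.4 Hz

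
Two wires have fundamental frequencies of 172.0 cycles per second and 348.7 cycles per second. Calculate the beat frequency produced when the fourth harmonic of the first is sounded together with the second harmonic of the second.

Fourth harmonic of the first: 4·172.0 = 688.0 Hz.
Second harmonic of the second: 2·348.7 = 697.4 Hz.
f_beat = |688.0 − 697.4| = 9.4 Hz.

9.4 Hz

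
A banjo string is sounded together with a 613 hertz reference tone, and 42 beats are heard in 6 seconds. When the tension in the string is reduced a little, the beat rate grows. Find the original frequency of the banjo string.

606 Hz

Beat frequency = 42/6 = 7 Hz.
|f − 613| = 7, so the banjo string was at either 606 Hz or 620 Hz.
Lower tension means lower frequency; the adjustment lowers the banjo string's frequency.
The beat rate rose, so the adjustment moved the banjo string further from 613 Hz — it was already below the reference.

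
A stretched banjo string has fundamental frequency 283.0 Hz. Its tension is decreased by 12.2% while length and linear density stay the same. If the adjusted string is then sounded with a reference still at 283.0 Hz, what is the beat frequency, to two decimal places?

17.82 Hz

For a string, f ∝ √T, so the new frequency is 283.0·√0.878 = 265.1757 Hz.
f_beat = |265.1757 − 283.0| = 17.82 Hz.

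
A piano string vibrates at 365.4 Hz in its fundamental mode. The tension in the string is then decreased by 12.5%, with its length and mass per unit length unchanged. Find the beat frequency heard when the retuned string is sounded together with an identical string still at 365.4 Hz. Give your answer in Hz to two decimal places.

23.60 Hz

For a string, f ∝ √T, so the new frequency is 365.4·√0.875 = 341.8004 Hz.
f_beat = |341.8004 − 365.4| = 23.60 Hz.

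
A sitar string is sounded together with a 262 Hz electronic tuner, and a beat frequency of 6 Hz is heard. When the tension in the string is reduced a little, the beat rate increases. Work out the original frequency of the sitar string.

256 Hz

|f − 262| = 6, so the sitar string was at either 256 Hz or 268 Hz.
Lower tension means lower frequency; the adjustment lowers the sitar string's frequency.
The beat rate rose, so the adjustment moved the sitar string further from 262 Hz — it was already below the reference.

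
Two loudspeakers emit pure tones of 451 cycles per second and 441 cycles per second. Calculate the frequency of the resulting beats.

The beat frequency equals the magnitude of the frequency difference.
|451 − 441| = 10 Hz.

10 Hz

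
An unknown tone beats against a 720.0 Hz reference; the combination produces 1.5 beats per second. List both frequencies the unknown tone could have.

718.5 Hz or 721.5 Hz

|f − 720.0| = 1.5, so f = 720.0 ± 1.5.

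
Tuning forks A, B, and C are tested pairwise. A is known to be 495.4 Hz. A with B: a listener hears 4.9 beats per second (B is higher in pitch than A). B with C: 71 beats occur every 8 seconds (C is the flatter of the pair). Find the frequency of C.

491.425 Hz

B is above A, so f_B = 495.4 + 4.9 = 500.3 Hz.
B–C: Beat frequency = 71/8 = 8.875 Hz.
C is below B, so f_C = 500.3 − 8.875 = 491.425 Hz.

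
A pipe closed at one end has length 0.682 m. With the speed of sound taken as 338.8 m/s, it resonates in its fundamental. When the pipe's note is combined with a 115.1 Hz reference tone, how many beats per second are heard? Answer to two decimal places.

9.09 Hz

Closed pipe (odd harmonics): f_n = n·v/(4L) = 1·338.8/(4·0.682) = 124.1935 Hz.
f_beat = |124.1935 − 115.1| = 9.09 Hz.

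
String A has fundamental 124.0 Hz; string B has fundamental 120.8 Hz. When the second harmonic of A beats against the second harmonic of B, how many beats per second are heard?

Second harmonic of the first: 2·124.0 = 248.0 Hz.
Second harmonic of the second: 2·120.8 = 241.6 Hz.
f_beat = |248.0 − 241.6| = 6.4 Hz.

6.4 Hz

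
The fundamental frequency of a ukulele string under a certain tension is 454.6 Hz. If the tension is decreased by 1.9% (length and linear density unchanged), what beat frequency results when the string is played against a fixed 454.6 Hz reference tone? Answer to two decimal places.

For a string, f ∝ √T, so the new frequency is 454.6·√0.981 = 450.2606 Hz.
f_beat = |450.2606 − 454.6| = 4.34 Hz.

4.34 Hz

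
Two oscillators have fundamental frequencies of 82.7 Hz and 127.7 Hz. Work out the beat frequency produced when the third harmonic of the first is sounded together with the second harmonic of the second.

7.3 Hz

Third harmonic of the first: 3·82.7 = 248.1 Hz.
Second harmonic of the second: 2·127.7 = 255.4 Hz.
f_beat = |248.1 − 255.4| = 7.3 Hz.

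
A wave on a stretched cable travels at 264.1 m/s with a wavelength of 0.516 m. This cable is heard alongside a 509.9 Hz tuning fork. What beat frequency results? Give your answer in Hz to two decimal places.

Source frequency f = v/λ = 264.1/0.516 = 511.8217 Hz.
f_beat = |511.8217 − 509.9| = 1.92 Hz.

1.92 Hz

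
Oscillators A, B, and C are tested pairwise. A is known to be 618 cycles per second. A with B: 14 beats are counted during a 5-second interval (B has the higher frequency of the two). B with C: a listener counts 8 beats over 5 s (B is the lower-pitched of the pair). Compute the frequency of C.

A–B: Beat frequency = 14/5 = 2.8 Hz.
B is above A, so f_B = 618 + 2.8 = 620.8 Hz.
B–C: Beat frequency = 8/5 = 1.6 Hz.
C is above B, so f_C = 620.8 + 1.6 = 622.4 Hz.

622.4 Hz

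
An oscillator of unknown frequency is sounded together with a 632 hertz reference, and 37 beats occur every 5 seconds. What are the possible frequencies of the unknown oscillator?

Beat frequency = 37/5 = 7.4 Hz.
|f − 632| = 7.4, so f = 632 ± 7.4.

624.6 Hz or 639.4 Hz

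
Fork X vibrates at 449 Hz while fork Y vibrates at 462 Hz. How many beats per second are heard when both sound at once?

Beats arise from superposition of two nearby frequencies; the beat rate is |f₁ − f₂|.
|449 − 462| = 13 Hz.

13 Hz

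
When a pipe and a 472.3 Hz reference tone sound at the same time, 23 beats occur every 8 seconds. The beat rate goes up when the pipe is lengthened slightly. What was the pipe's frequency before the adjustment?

469.425 Hz

Beat frequency = 23/8 = 2.875 Hz.
|f − 472.3| = 2.875, so the pipe was at either 469.425 Hz or 475.175 Hz.
A longer pipe has a lower fundamental; the adjustment lowers the pipe's frequency.
The beat rate rose, so the adjustment moved the pipe further from 472.3 Hz — it was already below the reference.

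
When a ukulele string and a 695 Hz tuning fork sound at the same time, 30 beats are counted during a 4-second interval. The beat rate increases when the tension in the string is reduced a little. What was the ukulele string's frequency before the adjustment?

687.5 Hz

Beat frequency = 30/4 = 7.5 Hz.
|f − 695| = 7.5, so the ukulele string was at either 687.5 Hz or 702.5 Hz.
Lower tension means lower frequency; the adjustment lowers the ukulele string's frequency.
The beat rate rose, so the adjustment moved the ukulele string further from 695 Hz — it was already below the reference.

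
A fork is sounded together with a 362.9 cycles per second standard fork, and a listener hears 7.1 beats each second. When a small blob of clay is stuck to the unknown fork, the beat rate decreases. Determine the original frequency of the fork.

370 Hz

|f − 362.9| = 7.1, so the fork was at either 355.8 Hz or 370 Hz.
Adding mass to a fork lowers its frequency; the adjustment lowers the fork's frequency.
The beat rate fell, so the adjustment moved the fork toward 362.9 Hz — it must have started above the reference.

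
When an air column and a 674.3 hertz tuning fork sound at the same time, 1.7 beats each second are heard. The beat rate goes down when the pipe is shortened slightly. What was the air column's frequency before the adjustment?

|f − 674.3| = 1.7, so the air column was at either 672.6 Hz or 676 Hz.
A shorter pipe has a higher fundamental; the adjustment raises the air column's frequency.
The beat rate fell, so the adjustment moved the air column toward 674.3 Hz — it must have started below the reference.

672.6 Hz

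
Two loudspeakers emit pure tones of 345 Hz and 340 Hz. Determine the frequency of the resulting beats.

The beat frequency equals the magnitude of the frequency difference.
|345 − 340| = 5 Hz.

5 Hz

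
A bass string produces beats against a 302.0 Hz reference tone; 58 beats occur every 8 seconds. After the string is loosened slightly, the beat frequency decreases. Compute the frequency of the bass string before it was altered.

309.25 Hz

Beat frequency = 58/8 = 7.25 Hz.
|f − 302.0| = 7.25, so the bass string was at either 294.75 Hz or 309.25 Hz.
Reducing tension lowers a string's frequency; the adjustment lowers the bass string's frequency.
The beat rate fell, so the adjustment moved the bass string toward 302.0 Hz — it must have started above the reference.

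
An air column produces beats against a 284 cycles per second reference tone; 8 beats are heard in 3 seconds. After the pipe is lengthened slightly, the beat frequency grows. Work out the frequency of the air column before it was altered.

281.3333 Hz

Beat frequency = 8/3 = 2.6667 Hz.
|f − 284| = 2.6667, so the air column was at either 281.3333 Hz or 286.6667 Hz.
A longer pipe has a lower fundamental; the adjustment lowers the air column's frequency.
The beat rate rose, so the adjustment moved the air column further from 284 Hz — it was already below the reference.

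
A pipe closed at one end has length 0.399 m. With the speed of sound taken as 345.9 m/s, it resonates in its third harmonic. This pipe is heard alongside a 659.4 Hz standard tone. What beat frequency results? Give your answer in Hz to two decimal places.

Closed pipe (odd harmonics): f_n = n·v/(4L) = 3·345.9/(4·0.399) = 650.1880 Hz.
f_beat = |650.1880 − 659.4| = 9.21 Hz.

9.21 Hz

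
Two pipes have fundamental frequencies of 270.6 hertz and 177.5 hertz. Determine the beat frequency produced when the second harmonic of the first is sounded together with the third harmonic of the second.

8.7 Hz

Second harmonic of the first: 2·270.6 = 541.2 Hz.
Third harmonic of the second: 3·177.5 = 532.5 Hz.
f_beat = |541.2 − 532.5| = 8.7 Hz.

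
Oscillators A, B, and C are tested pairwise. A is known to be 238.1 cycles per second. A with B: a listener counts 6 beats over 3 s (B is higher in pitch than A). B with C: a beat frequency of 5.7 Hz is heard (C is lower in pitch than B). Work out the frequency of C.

234.4 Hz

A–B: Beat frequency = 6/3 = 2 Hz.
B is above A, so f_B = 238.1 + 2 = 240.1 Hz.
C is below B, so f_C = 240.1 − 5.7 = 234.4 Hz.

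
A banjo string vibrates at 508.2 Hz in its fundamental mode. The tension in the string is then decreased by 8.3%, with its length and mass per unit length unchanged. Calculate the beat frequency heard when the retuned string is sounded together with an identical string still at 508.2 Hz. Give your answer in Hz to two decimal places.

21.55 Hz

For a string, f ∝ √T, so the new frequency is 508.2·√0.917 = 486.6529 Hz.
f_beat = |486.6529 − 508.2| = 21.55 Hz.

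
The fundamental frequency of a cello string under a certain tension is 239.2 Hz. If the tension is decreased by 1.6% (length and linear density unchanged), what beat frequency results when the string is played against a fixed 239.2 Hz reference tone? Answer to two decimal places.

For a string, f ∝ √T, so the new frequency is 239.2·√0.984 = 237.2787 Hz.
f_beat = |237.2787 − 239.2| = 1.92 Hz.

1.92 Hz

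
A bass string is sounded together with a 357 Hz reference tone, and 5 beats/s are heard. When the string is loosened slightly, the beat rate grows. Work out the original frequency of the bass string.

352 Hz

|f − 357| = 5, so the bass string was at either 352 Hz or 362 Hz.
Reducing tension lowers a string's frequency; the adjustment lowers the bass string's frequency.
The beat rate rose, so the adjustment moved the bass string further from 357 Hz — it was already below the reference.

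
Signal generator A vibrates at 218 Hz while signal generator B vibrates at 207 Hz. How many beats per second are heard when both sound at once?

11 Hz

f_beat = |f₁ − f₂|.
|218 − 207| = 11 Hz.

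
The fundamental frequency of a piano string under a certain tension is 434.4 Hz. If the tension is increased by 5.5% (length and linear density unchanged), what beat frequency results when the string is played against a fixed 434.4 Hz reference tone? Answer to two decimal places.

For a string, f ∝ √T, so the new frequency is 434.4·√1.055 = 446.1861 Hz.
f_beat = |446.1861 − 434.4| = 11.79 Hz.

11.79 Hz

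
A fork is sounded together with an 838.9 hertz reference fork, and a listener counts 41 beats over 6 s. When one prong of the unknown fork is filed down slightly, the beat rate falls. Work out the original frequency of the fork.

Beat frequency = 41/6 = 6.8333 Hz.
|f − 838.9| = 6.8333, so the fork was at either 832.0667 Hz or 845.7333 Hz.
Filing a prong removes mass and raises the fork's frequency; the adjustment raises the fork's frequency.
The beat rate fell, so the adjustment moved the fork toward 838.9 Hz — it must have started below the reference.

832.0667 Hz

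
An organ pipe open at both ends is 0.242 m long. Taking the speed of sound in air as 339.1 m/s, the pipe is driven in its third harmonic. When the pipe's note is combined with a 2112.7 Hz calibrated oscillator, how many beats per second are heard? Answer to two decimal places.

Open pipe: f_n = n·v/(2L) = 3·339.1/(2·0.242) = 2101.8595 Hz.
f_beat = |2101.8595 − 2112.7| = 10.84 Hz.

10.84 Hz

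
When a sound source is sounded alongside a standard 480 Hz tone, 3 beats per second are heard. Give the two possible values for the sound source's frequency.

|f − 480| = 3, so f = 480 ± 3.

477 Hz or 483 Hz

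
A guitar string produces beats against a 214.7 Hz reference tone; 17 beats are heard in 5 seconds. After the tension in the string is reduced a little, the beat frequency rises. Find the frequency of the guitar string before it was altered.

Beat frequency = 17/5 = 3.4 Hz.
|f − 214.7| = 3.4, so the guitar string was at either 211.3 Hz or 218.1 Hz.
Lower tension means lower frequency; the adjustment lowers the guitar string's frequency.
The beat rate rose, so the adjustment moved the guitar string further from 214.7 Hz — it was already below the reference.

211.3 Hz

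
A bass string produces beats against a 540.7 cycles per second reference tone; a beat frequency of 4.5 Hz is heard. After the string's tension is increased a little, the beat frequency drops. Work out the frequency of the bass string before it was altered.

536.2 Hz

|f − 540.7| = 4.5, so the bass string was at either 536.2 Hz or 545.2 Hz.
Higher tension means higher frequency; the adjustment raises the bass string's frequency.
The beat rate fell, so the adjustment moved the bass string toward 540.7 Hz — it must have started below the reference.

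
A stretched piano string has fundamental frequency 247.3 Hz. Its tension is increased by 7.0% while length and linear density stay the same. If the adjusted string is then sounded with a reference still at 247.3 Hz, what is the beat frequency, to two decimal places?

8.51 Hz

For a string, f ∝ √T, so the new frequency is 247.3·√1.070 = 255.8091 Hz.
f_beat = |255.8091 − 247.3| = 8.51 Hz.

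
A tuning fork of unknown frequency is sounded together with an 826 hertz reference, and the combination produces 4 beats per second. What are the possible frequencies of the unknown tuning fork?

822 Hz or 830 Hz

|f − 826| = 4, so f = 826 ± 4.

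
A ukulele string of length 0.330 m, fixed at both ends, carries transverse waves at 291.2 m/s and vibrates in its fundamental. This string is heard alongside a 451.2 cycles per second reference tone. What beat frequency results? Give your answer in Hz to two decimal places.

For a string fixed at both ends, f_n = n·v/(2L) = 1·291.2/(2·0.330) = 441.2121 Hz.
f_beat = |441.2121 − 451.2| = 9.99 Hz.

9.99 Hz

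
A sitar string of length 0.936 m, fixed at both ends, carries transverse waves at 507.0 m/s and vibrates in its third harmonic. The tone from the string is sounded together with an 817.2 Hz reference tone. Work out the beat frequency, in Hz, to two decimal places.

For a string fixed at both ends, f_n = n·v/(2L) = 3·507.0/(2·0.936) = 812.5000 Hz.
f_beat = |812.5000 − 817.2| = 4.70 Hz.

4.70 Hz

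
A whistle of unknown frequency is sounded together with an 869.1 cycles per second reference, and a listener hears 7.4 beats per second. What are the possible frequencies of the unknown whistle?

|f − 869.1| = 7.4, so f = 869.1 ± 7.4.

861.7 Hz or 876.5 Hz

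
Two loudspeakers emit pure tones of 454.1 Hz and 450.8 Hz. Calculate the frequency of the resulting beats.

3.3 Hz

Beats arise from superposition of two nearby frequencies; the beat rate is |f₁ − f₂|.
|454.1 − 450.8| = 3.3 Hz.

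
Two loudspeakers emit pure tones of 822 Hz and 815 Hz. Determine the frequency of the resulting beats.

7 Hz

Beats arise from superposition of two nearby frequencies; the beat rate is |f₁ − f₂|.
|822 − 815| = 7 Hz.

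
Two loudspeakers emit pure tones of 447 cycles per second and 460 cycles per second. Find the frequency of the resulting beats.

The beat frequency equals the magnitude of the frequency difference.
|447 − 460| = 13 Hz.

13 Hz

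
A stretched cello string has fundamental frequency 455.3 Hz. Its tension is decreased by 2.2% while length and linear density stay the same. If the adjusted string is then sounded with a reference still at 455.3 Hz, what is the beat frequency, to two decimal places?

5.04 Hz

For a string, f ∝ √T, so the new frequency is 455.3·√0.978 = 450.2638 Hz.
f_beat = |450.2638 − 455.3| = 5.04 Hz.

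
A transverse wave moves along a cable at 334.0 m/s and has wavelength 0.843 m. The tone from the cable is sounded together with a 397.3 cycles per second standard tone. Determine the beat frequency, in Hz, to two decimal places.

Source frequency f = v/λ = 334.0/0.843 = 396.2040 Hz.
f_beat = |396.2040 − 397.3| = 1.10 Hz.

1.10 Hz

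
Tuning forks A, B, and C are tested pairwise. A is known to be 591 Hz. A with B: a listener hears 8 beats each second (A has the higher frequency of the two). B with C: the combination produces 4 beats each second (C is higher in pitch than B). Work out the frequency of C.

B is below A, so f_B = 591 − 8 = 583 Hz.
C is above B, so f_C = 583 + 4 = 587 Hz.

587 Hz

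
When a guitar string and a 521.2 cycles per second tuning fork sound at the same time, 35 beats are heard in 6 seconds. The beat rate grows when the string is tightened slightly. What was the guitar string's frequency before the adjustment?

527.0333 Hz

Beat frequency = 35/6 = 5.8333 Hz.
|f − 521.2| = 5.8333, so the guitar string was at either 515.3667 Hz or 527.0333 Hz.
Increasing tension raises a string's frequency; the adjustment raises the guitar string's frequency.
The beat rate rose, so the adjustment moved the guitar string further from 521.2 Hz — it was already above the reference.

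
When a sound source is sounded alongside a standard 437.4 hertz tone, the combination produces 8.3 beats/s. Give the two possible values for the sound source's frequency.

|f − 437.4| = 8.3, so f = 437.4 ± 8.3.

429.1 Hz or 445.7 Hz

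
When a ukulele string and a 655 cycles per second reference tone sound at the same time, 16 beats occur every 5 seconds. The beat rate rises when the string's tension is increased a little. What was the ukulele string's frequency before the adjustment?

Beat frequency = 16/5 = 3.2 Hz.
|f − 655| = 3.2, so the ukulele string was at either 651.8 Hz or 658.2 Hz.
Higher tension means higher frequency; the adjustment raises the ukulele string's frequency.
The beat rate rose, so the adjustment moved the ukulele string further from 655 Hz — it was already above the reference.

658.2 Hz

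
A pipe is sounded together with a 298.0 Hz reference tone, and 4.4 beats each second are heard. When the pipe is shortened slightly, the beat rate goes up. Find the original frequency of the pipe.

302.4 Hz

|f − 298.0| = 4.4, so the pipe was at either 293.6 Hz or 302.4 Hz.
A shorter pipe has a higher fundamental; the adjustment raises the pipe's frequency.
The beat rate rose, so the adjustment moved the pipe further from 298.0 Hz — it was already above the reference.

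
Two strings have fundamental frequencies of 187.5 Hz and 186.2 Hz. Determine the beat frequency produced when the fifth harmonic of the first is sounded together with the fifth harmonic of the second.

Fifth harmonic of the first: 5·187.5 = 937.5 Hz.
Fifth harmonic of the second: 5·186.2 = 931.0 Hz.
f_beat = |937.5 − 931.0| = 6.5 Hz.

6.5 Hz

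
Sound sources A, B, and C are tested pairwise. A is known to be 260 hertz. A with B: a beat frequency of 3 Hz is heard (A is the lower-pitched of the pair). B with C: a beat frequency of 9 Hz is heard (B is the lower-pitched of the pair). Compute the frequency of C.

B is above A, so f_B = 260 + 3 = 263 Hz.
C is above B, so f_C = 263 + 9 = 272 Hz.

272 Hz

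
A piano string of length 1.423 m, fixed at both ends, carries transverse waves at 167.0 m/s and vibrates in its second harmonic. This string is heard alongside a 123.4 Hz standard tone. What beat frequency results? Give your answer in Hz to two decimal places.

6.04 Hz

For a string fixed at both ends, f_n = n·v/(2L) = 2·167.0/(2·1.423) = 117.3577 Hz.
f_beat = |117.3577 − 123.4| = 6.04 Hz.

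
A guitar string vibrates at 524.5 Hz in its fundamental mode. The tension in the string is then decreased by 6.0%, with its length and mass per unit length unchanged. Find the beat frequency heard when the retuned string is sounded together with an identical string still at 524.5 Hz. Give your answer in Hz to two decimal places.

For a string, f ∝ √T, so the new frequency is 524.5·√0.940 = 508.5216 Hz.
f_beat = |508.5216 − 524.5| = 15.98 Hz.

15.98 Hz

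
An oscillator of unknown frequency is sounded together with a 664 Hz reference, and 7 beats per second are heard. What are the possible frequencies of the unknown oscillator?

657 Hz or 671 Hz

|f − 664| = 7, so f = 664 ± 7.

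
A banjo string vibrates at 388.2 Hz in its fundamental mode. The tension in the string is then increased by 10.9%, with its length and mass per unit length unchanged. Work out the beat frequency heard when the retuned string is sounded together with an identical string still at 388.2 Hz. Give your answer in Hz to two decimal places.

20.61 Hz

For a string, f ∝ √T, so the new frequency is 388.2·√1.109 = 408.8098 Hz.
f_beat = |408.8098 − 388.2| = 20.61 Hz.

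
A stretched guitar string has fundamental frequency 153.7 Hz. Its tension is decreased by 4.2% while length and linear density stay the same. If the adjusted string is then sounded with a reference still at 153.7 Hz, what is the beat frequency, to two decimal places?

3.26 Hz

For a string, f ∝ √T, so the new frequency is 153.7·√0.958 = 150.4377 Hz.
f_beat = |150.4377 − 153.7| = 3.26 Hz.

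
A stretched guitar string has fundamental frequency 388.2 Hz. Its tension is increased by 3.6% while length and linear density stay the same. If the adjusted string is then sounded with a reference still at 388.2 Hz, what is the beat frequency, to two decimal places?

For a string, f ∝ √T, so the new frequency is 388.2·√1.036 = 395.1258 Hz.
f_beat = |395.1258 − 388.2| = 6.93 Hz.

6.93 Hz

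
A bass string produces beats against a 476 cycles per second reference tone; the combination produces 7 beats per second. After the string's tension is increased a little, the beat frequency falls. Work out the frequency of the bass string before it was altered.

|f − 476| = 7, so the bass string was at either 469 Hz or 483 Hz.
Higher tension means higher frequency; the adjustment raises the bass string's frequency.
The beat rate fell, so the adjustment moved the bass string toward 476 Hz — it must have started below the reference.

469 Hz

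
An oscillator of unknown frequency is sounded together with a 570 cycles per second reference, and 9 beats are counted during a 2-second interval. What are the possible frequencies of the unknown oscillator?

565.5 Hz or 574.5 Hz

Beat frequency = 9/2 = 4.5 Hz.
|f − 570| = 4.5, so f = 570 ± 4.5.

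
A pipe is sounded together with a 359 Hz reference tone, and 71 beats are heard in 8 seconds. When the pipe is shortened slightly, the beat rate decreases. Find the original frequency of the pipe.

350.125 Hz

Beat frequency = 71/8 = 8.875 Hz.
|f − 359| = 8.875, so the pipe was at either 350.125 Hz or 367.875 Hz.
A shorter pipe has a higher fundamental; the adjustment raises the pipe's frequency.
The beat rate fell, so the adjustment moved the pipe toward 359 Hz — it must have started below the reference.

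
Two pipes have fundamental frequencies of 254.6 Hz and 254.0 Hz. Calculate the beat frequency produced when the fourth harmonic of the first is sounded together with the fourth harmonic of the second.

2.4 Hz

Fourth harmonic of the first: 4·254.6 = 1018.4 Hz.
Fourth harmonic of the second: 4·254.0 = 1016.0 Hz.
f_beat = |1018.4 − 1016.0| = 2.4 Hz.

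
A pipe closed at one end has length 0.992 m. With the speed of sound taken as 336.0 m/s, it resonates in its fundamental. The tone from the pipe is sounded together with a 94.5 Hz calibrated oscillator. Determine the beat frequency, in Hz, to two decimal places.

Closed pipe (odd harmonics): f_n = n·v/(4L) = 1·336.0/(4·0.992) = 84.6774 Hz.
f_beat = |84.6774 − 94.5| = 9.82 Hz.

9.82 Hz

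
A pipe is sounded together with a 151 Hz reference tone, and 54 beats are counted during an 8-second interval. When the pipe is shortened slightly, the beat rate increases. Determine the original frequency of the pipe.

Beat frequency = 54/8 = 6.75 Hz.
|f − 151| = 6.75, so the pipe was at either 144.25 Hz or 157.75 Hz.
A shorter pipe has a higher fundamental; the adjustment raises the pipe's frequency.
The beat rate rose, so the adjustment moved the pipe further from 151 Hz — it was already above the reference.

157.75 Hz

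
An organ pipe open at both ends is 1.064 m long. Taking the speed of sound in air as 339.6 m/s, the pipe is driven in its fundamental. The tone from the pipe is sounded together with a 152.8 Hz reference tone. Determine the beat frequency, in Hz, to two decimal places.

Open pipe: f_n = n·v/(2L) = 1·339.6/(2·1.064) = 159.5865 Hz.
f_beat = |159.5865 − 152.8| = 6.79 Hz.

6.79 Hz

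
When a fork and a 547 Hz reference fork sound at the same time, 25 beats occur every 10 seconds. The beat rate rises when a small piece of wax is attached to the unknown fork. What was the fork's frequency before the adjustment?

Beat frequency = 25/10 = 2.5 Hz.
|f − 547| = 2.5, so the fork was at either 544.5 Hz or 549.5 Hz.
Loading a fork with wax lowers its frequency; the adjustment lowers the fork's frequency.
The beat rate rose, so the adjustment moved the fork further from 547 Hz — it was already below the reference.

544.5 Hz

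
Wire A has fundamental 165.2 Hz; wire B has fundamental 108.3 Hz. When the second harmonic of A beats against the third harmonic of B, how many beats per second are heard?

5.5 Hz

Second harmonic of the first: 2·165.2 = 330.4 Hz.
Third harmonic of the second: 3·108.3 = 324.9 Hz.
f_beat = |330.4 − 324.9| = 5.5 Hz.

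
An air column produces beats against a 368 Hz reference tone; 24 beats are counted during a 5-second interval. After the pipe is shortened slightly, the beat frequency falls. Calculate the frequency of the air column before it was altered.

Beat frequency = 24/5 = 4.8 Hz.
|f − 368| = 4.8, so the air column was at either 363.2 Hz or 372.8 Hz.
A shorter pipe has a higher fundamental; the adjustment raises the air column's frequency.
The beat rate fell, so the adjustment moved the air column toward 368 Hz — it must have started below the reference.

363.2 Hz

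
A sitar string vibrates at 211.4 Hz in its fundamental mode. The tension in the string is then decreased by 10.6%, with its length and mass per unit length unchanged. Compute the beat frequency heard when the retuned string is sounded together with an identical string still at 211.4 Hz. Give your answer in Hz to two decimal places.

11.52 Hz

For a string, f ∝ √T, so the new frequency is 211.4·√0.894 = 199.8820 Hz.
f_beat = |199.8820 − 211.4| = 11.52 Hz.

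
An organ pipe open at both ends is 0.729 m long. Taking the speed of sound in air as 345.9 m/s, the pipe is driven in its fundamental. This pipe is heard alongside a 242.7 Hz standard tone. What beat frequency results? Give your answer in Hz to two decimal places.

Open pipe: f_n = n·v/(2L) = 1·345.9/(2·0.729) = 237.2428 Hz.
f_beat = |237.2428 − 242.7| = 5.46 Hz.

5.46 Hz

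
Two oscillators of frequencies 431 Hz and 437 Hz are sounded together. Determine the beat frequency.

6 Hz

The beat frequency equals the magnitude of the frequency difference.
|431 − 437| = 6 Hz.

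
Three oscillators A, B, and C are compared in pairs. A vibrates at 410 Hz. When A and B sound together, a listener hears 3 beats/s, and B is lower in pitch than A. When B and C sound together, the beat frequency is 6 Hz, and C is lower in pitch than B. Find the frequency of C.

B is below A, so f_B = 410 − 3 = 407 Hz.
C is below B, so f_C = 407 − 6 = 401 Hz.

401 Hz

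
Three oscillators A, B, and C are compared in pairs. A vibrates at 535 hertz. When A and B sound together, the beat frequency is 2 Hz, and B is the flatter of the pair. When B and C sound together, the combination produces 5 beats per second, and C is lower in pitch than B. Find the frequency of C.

528 Hz

B is below A, so f_B = 535 − 2 = 533 Hz.
C is below B, so f_C = 533 − 5 = 528 Hz.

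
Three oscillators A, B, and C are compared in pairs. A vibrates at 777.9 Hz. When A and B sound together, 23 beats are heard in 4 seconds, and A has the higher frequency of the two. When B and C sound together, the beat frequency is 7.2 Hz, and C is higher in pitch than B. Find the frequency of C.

779.35 Hz

A–B: Beat frequency = 23/4 = 5.75 Hz.
B is below A, so f_B = 777.9 − 5.75 = 772.15 Hz.
C is above B, so f_C = 772.15 + 7.2 = 779.35 Hz.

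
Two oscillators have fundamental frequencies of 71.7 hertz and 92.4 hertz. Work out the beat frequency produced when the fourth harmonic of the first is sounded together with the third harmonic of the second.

9.6 Hz

Fourth harmonic of the first: 4·71.7 = 286.8 Hz.
Third harmonic of the second: 3·92.4 = 277.2 Hz.
f_beat = |286.8 − 277.2| = 9.6 Hz.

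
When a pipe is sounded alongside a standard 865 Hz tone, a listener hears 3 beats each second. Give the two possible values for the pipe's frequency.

|f − 865| = 3, so f = 865 ± 3.

862 Hz or 868 Hz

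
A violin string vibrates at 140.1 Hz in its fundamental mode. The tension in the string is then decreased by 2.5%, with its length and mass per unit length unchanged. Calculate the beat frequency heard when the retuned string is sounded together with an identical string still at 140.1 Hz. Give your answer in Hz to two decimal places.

For a string, f ∝ √T, so the new frequency is 140.1·√0.975 = 138.3377 Hz.
f_beat = |138.3377 − 140.1| = 1.76 Hz.

1.76 Hz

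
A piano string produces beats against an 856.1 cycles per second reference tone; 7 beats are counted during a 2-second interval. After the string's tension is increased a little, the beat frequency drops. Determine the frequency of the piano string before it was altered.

Beat frequency = 7/2 = 3.5 Hz.
|f − 856.1| = 3.5, so the piano string was at either 852.6 Hz or 859.6 Hz.
Higher tension means higher frequency; the adjustment raises the piano string's frequency.
The beat rate fell, so the adjustment moved the piano string toward 856.1 Hz — it must have started below the reference.

852.6 Hz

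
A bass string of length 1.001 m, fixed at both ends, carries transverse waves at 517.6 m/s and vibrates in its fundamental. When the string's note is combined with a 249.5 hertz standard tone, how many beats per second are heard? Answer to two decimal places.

9.04 Hz

For a string fixed at both ends, f_n = n·v/(2L) = 1·517.6/(2·1.001) = 258.5415 Hz.
f_beat = |258.5415 − 249.5| = 9.04 Hz.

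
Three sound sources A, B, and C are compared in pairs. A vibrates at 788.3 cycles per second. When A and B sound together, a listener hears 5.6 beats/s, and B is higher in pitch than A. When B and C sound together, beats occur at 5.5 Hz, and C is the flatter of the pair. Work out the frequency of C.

B is above A, so f_B = 788.3 + 5.6 = 793.9 Hz.
C is below B, so f_C = 793.9 − 5.5 = 788.4 Hz.

788.4 Hz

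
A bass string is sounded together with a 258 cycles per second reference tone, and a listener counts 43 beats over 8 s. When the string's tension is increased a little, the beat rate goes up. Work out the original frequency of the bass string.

Beat frequency = 43/8 = 5.375 Hz.
|f − 258| = 5.375, so the bass string was at either 252.625 Hz or 263.375 Hz.
Higher tension means higher frequency; the adjustment raises the bass string's frequency.
The beat rate rose, so the adjustment moved the bass string further from 258 Hz — it was already above the reference.

263.375 Hz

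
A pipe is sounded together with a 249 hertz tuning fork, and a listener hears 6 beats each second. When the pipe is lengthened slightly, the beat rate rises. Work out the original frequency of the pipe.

243 Hz

|f − 249| = 6, so the pipe was at either 243 Hz or 255 Hz.
A longer pipe has a lower fundamental; the adjustment lowers the pipe's frequency.
The beat rate rose, so the adjustment moved the pipe further from 249 Hz — it was already below the reference.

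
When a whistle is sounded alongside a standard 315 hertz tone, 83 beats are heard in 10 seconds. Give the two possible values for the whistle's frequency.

306.7 Hz or 323.3 Hz

Beat frequency = 83/10 = 8.3 Hz.
|f − 315| = 8.3, so f = 315 ± 8.3.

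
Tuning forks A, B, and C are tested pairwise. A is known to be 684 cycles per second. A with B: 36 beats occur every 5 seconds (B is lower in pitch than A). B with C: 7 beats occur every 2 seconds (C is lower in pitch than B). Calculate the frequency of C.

A–B: Beat frequency = 36/5 = 7.2 Hz.
B is below A, so f_B = 684 − 7.2 = 676.8 Hz.
B–C: Beat frequency = 7/2 = 3.5 Hz.
C is below B, so f_C = 676.8 − 3.5 = 673.3 Hz.

673.3 Hz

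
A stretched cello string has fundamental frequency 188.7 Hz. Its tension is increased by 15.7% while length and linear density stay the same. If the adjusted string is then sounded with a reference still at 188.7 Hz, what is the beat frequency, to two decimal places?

For a string, f ∝ √T, so the new frequency is 188.7·√1.157 = 202.9731 Hz.
f_beat = |202.9731 − 188.7| = 14.27 Hz.

14.27 Hz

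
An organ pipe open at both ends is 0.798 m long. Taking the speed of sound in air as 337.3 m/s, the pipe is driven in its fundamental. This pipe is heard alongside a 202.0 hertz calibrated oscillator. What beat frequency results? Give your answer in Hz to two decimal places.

9.34 Hz

Open pipe: f_n = n·v/(2L) = 1·337.3/(2·0.798) = 211.3409 Hz.
f_beat = |211.3409 − 202.0| = 9.34 Hz.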